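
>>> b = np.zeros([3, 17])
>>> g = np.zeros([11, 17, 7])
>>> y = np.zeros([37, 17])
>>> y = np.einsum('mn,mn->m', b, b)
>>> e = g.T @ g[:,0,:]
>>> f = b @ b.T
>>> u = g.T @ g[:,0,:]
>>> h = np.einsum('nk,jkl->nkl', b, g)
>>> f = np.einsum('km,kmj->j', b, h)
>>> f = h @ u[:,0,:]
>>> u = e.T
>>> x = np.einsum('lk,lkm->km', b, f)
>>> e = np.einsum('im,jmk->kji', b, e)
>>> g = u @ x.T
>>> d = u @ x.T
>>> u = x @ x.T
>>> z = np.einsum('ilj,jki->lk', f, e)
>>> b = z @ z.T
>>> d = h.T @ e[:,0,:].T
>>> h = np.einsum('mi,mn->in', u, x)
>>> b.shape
(17, 17)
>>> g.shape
(7, 17, 17)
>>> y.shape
(3,)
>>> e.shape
(7, 7, 3)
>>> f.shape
(3, 17, 7)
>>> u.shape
(17, 17)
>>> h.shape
(17, 7)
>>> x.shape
(17, 7)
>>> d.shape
(7, 17, 7)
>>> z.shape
(17, 7)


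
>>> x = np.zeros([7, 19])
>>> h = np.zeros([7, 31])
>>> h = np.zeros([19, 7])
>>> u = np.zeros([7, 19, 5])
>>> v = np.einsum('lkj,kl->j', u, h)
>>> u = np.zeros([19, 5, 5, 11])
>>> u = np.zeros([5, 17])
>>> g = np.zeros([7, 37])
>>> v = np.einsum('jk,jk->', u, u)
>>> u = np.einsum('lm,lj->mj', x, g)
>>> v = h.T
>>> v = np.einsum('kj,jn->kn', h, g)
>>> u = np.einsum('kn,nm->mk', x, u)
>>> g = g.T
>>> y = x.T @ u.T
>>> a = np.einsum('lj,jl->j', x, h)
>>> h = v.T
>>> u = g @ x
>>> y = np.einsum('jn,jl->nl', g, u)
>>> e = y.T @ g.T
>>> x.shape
(7, 19)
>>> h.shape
(37, 19)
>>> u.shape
(37, 19)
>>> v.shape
(19, 37)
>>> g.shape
(37, 7)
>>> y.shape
(7, 19)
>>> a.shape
(19,)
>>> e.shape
(19, 37)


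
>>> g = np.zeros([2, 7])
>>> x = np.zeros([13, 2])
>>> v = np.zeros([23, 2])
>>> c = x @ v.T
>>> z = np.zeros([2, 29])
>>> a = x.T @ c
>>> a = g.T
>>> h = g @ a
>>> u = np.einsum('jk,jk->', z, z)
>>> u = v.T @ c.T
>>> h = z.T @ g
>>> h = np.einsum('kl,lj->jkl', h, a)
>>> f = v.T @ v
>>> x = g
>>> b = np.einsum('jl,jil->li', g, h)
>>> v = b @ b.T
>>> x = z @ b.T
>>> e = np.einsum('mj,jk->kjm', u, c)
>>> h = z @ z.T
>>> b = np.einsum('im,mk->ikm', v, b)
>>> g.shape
(2, 7)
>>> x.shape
(2, 7)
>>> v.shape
(7, 7)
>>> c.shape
(13, 23)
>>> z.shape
(2, 29)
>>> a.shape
(7, 2)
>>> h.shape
(2, 2)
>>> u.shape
(2, 13)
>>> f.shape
(2, 2)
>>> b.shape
(7, 29, 7)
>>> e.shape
(23, 13, 2)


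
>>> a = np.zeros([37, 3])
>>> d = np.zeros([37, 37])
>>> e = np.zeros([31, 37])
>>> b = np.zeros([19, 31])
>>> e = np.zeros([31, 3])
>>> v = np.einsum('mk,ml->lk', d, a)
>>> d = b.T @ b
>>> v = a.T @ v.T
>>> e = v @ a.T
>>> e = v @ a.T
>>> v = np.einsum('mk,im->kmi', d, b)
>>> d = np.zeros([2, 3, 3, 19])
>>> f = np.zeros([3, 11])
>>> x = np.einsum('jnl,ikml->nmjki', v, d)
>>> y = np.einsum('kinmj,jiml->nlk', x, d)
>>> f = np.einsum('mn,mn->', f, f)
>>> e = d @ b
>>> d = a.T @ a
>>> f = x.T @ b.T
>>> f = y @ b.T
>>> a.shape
(37, 3)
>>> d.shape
(3, 3)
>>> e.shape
(2, 3, 3, 31)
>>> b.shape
(19, 31)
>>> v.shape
(31, 31, 19)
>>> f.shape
(31, 19, 19)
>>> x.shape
(31, 3, 31, 3, 2)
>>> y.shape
(31, 19, 31)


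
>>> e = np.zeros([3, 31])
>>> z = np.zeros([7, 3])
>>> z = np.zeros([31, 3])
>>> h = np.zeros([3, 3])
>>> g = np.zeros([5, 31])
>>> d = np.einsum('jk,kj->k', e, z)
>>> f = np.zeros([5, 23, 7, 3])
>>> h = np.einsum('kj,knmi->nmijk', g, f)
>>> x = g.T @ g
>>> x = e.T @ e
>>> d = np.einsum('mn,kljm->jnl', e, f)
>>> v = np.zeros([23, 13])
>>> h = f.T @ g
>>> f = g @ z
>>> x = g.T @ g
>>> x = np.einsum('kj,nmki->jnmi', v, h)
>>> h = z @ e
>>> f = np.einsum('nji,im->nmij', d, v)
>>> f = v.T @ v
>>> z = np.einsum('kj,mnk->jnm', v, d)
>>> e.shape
(3, 31)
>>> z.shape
(13, 31, 7)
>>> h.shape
(31, 31)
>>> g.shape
(5, 31)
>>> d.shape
(7, 31, 23)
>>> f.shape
(13, 13)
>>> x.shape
(13, 3, 7, 31)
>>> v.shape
(23, 13)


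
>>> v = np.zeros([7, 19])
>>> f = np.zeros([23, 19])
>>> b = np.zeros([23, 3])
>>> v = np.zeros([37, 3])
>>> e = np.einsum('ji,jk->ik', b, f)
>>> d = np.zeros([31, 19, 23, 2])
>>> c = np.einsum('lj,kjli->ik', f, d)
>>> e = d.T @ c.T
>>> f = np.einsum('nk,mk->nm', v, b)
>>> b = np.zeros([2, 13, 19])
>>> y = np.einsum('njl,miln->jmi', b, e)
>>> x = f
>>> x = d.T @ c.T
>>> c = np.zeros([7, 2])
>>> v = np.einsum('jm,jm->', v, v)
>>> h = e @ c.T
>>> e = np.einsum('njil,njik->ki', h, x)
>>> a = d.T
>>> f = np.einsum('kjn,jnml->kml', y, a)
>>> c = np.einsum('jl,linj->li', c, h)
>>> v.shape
()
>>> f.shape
(13, 19, 31)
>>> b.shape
(2, 13, 19)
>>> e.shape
(2, 19)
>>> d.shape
(31, 19, 23, 2)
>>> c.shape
(2, 23)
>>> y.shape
(13, 2, 23)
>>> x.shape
(2, 23, 19, 2)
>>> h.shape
(2, 23, 19, 7)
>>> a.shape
(2, 23, 19, 31)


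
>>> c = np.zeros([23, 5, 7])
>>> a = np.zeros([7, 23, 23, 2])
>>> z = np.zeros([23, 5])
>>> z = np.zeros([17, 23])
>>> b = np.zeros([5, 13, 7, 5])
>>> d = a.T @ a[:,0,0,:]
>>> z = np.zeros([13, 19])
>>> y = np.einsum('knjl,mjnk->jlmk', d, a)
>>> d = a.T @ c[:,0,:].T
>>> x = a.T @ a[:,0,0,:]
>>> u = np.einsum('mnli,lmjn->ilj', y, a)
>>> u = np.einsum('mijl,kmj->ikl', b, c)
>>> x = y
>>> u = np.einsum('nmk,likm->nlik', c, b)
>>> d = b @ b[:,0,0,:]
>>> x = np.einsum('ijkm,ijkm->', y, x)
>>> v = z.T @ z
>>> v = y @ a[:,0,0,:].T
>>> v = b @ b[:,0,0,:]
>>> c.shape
(23, 5, 7)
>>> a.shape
(7, 23, 23, 2)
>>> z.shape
(13, 19)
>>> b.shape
(5, 13, 7, 5)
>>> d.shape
(5, 13, 7, 5)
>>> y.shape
(23, 2, 7, 2)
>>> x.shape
()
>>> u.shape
(23, 5, 13, 7)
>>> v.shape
(5, 13, 7, 5)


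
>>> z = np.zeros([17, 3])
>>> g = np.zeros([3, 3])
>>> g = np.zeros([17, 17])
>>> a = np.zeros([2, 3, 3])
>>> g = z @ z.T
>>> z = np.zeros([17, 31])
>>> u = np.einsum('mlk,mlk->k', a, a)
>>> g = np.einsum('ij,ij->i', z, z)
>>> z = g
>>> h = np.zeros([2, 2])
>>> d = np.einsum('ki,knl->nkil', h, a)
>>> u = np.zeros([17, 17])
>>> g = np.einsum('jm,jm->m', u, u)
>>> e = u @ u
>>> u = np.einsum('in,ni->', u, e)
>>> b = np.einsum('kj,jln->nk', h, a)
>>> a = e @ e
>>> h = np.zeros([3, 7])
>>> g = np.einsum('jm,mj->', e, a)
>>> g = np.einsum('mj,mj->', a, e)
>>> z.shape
(17,)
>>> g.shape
()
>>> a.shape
(17, 17)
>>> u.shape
()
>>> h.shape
(3, 7)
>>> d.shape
(3, 2, 2, 3)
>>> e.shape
(17, 17)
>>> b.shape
(3, 2)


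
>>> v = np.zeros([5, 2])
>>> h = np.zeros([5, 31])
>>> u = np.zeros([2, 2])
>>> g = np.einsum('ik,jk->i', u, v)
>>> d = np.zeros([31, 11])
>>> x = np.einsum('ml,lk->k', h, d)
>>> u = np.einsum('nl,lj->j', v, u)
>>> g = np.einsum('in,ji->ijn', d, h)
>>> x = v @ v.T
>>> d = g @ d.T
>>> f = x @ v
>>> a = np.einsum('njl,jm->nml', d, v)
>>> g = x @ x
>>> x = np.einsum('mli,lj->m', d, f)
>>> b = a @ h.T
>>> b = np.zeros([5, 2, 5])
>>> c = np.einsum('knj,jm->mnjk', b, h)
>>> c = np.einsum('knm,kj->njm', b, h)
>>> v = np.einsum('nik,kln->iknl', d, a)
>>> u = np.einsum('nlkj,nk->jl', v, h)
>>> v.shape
(5, 31, 31, 2)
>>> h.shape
(5, 31)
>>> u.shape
(2, 31)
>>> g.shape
(5, 5)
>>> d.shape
(31, 5, 31)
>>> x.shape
(31,)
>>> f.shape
(5, 2)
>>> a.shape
(31, 2, 31)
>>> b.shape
(5, 2, 5)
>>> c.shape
(2, 31, 5)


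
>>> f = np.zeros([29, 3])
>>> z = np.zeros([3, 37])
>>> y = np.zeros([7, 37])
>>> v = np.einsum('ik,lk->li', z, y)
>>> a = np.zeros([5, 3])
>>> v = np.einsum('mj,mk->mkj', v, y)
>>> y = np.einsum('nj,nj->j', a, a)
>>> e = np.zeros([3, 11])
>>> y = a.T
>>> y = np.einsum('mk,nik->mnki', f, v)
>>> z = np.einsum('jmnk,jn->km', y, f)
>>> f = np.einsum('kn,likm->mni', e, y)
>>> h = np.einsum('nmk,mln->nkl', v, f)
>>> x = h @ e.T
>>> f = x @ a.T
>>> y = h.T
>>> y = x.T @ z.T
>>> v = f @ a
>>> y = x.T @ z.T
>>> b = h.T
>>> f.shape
(7, 3, 5)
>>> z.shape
(37, 7)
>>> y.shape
(3, 3, 37)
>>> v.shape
(7, 3, 3)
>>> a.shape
(5, 3)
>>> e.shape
(3, 11)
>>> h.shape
(7, 3, 11)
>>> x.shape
(7, 3, 3)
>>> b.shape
(11, 3, 7)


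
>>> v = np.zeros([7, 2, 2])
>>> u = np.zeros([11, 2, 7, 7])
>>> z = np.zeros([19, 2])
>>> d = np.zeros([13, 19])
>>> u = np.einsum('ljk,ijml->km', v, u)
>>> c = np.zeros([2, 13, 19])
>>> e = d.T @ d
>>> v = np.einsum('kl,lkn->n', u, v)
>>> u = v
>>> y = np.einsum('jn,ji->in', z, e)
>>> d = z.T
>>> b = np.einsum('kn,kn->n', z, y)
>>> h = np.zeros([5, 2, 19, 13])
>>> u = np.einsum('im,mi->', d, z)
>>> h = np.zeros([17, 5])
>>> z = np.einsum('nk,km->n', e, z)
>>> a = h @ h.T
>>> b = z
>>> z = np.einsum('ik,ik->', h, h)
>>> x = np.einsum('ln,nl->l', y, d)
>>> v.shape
(2,)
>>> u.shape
()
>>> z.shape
()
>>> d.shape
(2, 19)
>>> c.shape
(2, 13, 19)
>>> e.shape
(19, 19)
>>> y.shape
(19, 2)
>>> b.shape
(19,)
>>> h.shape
(17, 5)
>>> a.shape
(17, 17)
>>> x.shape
(19,)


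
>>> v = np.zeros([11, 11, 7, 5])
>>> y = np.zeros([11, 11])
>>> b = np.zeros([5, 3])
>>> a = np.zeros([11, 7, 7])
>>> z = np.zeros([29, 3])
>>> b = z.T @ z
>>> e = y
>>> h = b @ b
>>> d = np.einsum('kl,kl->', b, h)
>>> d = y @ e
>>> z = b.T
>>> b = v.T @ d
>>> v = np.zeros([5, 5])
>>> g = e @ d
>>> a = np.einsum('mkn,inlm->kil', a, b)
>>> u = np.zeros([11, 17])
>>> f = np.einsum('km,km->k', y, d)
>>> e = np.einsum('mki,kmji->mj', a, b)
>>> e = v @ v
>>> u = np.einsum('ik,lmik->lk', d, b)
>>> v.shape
(5, 5)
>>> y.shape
(11, 11)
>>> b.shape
(5, 7, 11, 11)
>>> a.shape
(7, 5, 11)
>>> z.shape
(3, 3)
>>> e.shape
(5, 5)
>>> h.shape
(3, 3)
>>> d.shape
(11, 11)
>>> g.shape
(11, 11)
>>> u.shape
(5, 11)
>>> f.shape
(11,)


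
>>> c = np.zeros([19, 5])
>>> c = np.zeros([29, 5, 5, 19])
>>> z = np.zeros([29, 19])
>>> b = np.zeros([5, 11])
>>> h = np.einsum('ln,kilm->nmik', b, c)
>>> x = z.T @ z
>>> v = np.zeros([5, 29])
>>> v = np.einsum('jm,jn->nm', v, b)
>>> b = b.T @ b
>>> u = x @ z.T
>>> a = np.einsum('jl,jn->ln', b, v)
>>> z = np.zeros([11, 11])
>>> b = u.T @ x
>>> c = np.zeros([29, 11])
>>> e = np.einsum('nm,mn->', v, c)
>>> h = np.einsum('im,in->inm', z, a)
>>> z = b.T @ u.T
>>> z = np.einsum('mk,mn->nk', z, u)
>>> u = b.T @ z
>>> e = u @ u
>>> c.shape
(29, 11)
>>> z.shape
(29, 19)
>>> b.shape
(29, 19)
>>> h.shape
(11, 29, 11)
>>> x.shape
(19, 19)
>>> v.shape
(11, 29)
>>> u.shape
(19, 19)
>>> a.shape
(11, 29)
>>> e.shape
(19, 19)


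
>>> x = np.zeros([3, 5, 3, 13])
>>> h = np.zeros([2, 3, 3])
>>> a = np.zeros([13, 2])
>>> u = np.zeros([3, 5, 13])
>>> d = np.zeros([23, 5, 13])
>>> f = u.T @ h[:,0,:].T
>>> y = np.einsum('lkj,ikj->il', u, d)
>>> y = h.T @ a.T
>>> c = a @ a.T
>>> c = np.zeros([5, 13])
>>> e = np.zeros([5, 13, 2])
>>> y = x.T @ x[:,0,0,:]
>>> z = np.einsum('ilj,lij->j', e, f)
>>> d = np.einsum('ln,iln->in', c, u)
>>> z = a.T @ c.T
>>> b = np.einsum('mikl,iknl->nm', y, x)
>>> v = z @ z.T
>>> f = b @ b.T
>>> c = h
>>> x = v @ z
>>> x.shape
(2, 5)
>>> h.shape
(2, 3, 3)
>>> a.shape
(13, 2)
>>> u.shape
(3, 5, 13)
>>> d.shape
(3, 13)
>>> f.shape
(3, 3)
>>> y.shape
(13, 3, 5, 13)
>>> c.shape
(2, 3, 3)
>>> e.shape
(5, 13, 2)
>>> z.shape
(2, 5)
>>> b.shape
(3, 13)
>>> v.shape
(2, 2)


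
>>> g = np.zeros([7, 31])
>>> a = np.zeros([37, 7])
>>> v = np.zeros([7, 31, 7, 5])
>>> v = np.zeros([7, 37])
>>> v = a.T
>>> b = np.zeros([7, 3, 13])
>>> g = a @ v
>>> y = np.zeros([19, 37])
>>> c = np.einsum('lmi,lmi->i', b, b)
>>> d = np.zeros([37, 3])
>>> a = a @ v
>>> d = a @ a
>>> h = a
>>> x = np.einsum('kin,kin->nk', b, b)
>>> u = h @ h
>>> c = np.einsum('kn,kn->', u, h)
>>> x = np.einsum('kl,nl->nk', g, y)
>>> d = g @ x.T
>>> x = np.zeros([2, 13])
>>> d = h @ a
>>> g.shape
(37, 37)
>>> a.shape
(37, 37)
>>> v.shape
(7, 37)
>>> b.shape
(7, 3, 13)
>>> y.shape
(19, 37)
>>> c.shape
()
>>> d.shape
(37, 37)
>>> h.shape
(37, 37)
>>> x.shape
(2, 13)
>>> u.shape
(37, 37)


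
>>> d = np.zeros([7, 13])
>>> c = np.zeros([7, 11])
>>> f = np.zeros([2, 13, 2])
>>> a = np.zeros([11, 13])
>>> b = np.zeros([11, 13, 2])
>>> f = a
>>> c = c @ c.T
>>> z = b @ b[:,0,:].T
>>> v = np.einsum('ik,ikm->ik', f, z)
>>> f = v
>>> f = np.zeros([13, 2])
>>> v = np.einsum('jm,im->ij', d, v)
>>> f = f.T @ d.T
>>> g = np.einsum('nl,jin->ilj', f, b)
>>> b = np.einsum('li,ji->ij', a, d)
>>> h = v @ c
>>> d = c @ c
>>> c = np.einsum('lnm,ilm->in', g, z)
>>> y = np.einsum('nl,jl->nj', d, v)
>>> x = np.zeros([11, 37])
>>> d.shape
(7, 7)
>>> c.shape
(11, 7)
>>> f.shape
(2, 7)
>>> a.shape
(11, 13)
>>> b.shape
(13, 7)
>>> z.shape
(11, 13, 11)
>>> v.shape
(11, 7)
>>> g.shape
(13, 7, 11)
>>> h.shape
(11, 7)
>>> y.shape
(7, 11)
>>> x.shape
(11, 37)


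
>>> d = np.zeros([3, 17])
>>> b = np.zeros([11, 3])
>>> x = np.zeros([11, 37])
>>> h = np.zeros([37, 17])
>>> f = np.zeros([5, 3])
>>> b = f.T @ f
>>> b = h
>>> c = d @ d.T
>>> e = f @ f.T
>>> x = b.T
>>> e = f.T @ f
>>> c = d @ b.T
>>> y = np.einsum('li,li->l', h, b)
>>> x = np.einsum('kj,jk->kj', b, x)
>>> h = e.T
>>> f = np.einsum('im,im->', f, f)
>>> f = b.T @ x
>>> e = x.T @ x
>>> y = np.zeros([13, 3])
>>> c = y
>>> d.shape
(3, 17)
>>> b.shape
(37, 17)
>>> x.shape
(37, 17)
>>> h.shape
(3, 3)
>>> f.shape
(17, 17)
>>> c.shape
(13, 3)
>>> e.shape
(17, 17)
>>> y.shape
(13, 3)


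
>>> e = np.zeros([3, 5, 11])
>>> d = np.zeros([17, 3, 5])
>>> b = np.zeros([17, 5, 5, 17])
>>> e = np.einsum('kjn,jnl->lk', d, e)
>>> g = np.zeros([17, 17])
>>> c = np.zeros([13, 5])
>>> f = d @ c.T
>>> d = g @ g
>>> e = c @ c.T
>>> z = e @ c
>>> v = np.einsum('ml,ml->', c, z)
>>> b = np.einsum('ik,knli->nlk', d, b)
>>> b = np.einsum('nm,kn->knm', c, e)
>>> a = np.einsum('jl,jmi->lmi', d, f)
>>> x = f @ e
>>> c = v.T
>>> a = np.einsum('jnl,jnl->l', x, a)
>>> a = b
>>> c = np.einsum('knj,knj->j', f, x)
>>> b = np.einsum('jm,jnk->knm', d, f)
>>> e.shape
(13, 13)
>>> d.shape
(17, 17)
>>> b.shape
(13, 3, 17)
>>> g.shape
(17, 17)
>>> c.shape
(13,)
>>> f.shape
(17, 3, 13)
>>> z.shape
(13, 5)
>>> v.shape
()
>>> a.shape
(13, 13, 5)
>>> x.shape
(17, 3, 13)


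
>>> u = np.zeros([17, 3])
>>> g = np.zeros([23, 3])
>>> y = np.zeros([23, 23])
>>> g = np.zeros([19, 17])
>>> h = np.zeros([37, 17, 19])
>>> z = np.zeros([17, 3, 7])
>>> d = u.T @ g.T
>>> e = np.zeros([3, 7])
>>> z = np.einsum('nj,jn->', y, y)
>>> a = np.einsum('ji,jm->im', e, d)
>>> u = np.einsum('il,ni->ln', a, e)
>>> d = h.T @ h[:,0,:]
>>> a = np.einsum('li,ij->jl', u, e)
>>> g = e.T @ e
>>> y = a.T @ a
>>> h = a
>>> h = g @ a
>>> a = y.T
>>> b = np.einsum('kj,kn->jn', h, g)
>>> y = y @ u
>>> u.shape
(19, 3)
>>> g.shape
(7, 7)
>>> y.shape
(19, 3)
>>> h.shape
(7, 19)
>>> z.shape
()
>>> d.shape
(19, 17, 19)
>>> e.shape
(3, 7)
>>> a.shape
(19, 19)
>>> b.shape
(19, 7)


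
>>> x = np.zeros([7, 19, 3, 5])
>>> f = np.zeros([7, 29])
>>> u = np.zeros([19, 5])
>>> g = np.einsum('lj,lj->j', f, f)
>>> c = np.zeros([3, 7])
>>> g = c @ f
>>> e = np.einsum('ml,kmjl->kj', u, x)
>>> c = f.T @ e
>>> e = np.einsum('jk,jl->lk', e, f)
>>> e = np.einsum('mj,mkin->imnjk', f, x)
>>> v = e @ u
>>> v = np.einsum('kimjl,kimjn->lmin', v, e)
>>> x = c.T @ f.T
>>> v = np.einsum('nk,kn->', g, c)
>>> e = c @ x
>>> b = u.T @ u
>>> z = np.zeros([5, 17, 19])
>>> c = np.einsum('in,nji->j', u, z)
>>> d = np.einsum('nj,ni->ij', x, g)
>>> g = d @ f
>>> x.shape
(3, 7)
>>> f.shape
(7, 29)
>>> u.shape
(19, 5)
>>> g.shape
(29, 29)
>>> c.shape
(17,)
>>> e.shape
(29, 7)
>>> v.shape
()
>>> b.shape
(5, 5)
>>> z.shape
(5, 17, 19)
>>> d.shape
(29, 7)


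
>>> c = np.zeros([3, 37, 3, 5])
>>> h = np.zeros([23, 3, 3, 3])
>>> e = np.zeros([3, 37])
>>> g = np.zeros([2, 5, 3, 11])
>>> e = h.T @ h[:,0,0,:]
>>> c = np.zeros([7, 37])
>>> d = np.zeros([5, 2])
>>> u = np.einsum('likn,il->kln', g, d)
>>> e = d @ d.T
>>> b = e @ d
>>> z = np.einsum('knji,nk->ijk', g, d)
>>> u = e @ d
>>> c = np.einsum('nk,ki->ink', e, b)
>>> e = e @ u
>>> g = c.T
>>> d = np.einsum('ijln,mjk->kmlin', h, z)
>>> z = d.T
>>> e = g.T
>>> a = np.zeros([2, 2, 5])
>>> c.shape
(2, 5, 5)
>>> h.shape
(23, 3, 3, 3)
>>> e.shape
(2, 5, 5)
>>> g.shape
(5, 5, 2)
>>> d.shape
(2, 11, 3, 23, 3)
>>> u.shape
(5, 2)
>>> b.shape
(5, 2)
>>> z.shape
(3, 23, 3, 11, 2)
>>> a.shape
(2, 2, 5)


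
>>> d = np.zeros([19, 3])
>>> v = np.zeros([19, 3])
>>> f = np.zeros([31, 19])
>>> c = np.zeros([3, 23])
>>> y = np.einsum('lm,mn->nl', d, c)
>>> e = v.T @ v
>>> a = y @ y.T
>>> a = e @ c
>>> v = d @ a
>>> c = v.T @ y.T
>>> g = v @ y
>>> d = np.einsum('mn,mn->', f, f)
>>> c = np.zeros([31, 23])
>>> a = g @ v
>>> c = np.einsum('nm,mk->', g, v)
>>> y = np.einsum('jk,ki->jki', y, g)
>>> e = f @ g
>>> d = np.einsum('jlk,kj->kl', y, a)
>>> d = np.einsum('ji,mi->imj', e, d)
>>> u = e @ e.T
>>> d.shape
(19, 19, 31)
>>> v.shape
(19, 23)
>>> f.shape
(31, 19)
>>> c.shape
()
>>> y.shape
(23, 19, 19)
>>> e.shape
(31, 19)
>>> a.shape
(19, 23)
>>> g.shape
(19, 19)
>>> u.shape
(31, 31)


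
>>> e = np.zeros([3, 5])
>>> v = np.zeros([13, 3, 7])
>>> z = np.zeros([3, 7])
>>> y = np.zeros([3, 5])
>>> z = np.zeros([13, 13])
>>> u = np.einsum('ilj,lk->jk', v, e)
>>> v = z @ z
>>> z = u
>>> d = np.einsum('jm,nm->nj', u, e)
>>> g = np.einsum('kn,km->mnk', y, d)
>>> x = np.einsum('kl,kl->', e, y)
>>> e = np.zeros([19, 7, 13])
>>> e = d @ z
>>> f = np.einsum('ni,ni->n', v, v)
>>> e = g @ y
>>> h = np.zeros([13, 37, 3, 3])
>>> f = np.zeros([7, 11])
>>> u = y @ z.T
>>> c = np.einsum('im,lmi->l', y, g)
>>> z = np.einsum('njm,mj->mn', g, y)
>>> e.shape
(7, 5, 5)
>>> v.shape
(13, 13)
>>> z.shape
(3, 7)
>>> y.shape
(3, 5)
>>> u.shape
(3, 7)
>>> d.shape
(3, 7)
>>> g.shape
(7, 5, 3)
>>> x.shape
()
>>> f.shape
(7, 11)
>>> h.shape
(13, 37, 3, 3)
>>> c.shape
(7,)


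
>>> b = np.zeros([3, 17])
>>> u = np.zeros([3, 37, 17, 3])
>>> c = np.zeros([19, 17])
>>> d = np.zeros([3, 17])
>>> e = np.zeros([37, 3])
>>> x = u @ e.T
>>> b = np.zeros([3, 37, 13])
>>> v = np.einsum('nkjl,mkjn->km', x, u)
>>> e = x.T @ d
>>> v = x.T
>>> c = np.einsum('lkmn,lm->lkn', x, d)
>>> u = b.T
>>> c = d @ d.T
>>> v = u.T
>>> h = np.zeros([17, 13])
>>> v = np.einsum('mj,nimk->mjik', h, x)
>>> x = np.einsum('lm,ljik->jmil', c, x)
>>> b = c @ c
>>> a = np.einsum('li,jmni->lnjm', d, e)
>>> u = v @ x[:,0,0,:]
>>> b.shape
(3, 3)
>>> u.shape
(17, 13, 37, 3)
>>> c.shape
(3, 3)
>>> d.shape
(3, 17)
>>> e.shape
(37, 17, 37, 17)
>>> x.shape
(37, 3, 17, 3)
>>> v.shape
(17, 13, 37, 37)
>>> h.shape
(17, 13)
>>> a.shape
(3, 37, 37, 17)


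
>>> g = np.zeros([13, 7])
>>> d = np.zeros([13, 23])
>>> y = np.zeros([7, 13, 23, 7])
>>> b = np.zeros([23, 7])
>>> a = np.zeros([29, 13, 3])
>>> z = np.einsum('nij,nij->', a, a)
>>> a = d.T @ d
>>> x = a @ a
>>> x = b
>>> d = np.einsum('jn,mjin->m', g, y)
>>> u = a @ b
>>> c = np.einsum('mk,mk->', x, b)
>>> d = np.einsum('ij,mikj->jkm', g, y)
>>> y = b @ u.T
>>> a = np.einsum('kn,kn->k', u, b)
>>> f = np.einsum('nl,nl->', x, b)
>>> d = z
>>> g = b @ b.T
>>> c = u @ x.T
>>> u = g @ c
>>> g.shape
(23, 23)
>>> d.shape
()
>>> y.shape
(23, 23)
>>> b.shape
(23, 7)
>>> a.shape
(23,)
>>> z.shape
()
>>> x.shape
(23, 7)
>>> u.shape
(23, 23)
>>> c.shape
(23, 23)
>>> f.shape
()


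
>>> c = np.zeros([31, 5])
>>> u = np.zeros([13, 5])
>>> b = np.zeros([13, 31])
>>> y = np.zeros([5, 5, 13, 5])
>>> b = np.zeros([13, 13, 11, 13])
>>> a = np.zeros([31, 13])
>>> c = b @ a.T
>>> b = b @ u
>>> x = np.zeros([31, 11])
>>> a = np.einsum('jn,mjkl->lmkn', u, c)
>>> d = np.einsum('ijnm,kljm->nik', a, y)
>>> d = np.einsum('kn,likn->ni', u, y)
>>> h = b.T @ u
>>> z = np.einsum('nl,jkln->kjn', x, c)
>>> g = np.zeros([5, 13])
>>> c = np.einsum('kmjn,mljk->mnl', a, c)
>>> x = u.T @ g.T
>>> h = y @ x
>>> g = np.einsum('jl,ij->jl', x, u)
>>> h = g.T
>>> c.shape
(13, 5, 13)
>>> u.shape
(13, 5)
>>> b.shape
(13, 13, 11, 5)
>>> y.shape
(5, 5, 13, 5)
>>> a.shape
(31, 13, 11, 5)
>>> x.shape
(5, 5)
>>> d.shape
(5, 5)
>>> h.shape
(5, 5)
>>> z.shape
(13, 13, 31)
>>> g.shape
(5, 5)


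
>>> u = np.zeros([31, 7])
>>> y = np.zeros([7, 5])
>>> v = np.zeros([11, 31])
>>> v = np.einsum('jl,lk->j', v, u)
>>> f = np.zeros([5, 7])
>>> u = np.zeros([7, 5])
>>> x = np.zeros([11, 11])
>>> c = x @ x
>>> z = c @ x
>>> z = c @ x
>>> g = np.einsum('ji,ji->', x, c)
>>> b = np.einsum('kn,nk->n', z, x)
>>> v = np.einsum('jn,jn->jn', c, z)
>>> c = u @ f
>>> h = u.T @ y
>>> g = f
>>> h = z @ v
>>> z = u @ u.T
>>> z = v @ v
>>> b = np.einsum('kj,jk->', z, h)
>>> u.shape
(7, 5)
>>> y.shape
(7, 5)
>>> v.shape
(11, 11)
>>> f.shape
(5, 7)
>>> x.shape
(11, 11)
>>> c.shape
(7, 7)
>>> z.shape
(11, 11)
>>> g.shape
(5, 7)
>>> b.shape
()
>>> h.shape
(11, 11)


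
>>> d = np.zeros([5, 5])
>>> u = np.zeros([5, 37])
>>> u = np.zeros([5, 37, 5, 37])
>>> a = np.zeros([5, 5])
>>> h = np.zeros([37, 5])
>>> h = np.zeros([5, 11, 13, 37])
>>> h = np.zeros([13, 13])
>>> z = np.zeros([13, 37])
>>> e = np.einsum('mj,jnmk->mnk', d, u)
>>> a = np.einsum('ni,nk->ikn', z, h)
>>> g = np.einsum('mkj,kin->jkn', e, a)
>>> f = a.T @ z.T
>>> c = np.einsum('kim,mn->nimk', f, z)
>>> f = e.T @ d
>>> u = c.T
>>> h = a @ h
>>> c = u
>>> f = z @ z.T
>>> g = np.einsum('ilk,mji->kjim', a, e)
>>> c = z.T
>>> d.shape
(5, 5)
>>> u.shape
(13, 13, 13, 37)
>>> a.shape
(37, 13, 13)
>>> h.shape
(37, 13, 13)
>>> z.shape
(13, 37)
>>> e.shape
(5, 37, 37)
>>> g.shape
(13, 37, 37, 5)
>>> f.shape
(13, 13)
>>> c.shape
(37, 13)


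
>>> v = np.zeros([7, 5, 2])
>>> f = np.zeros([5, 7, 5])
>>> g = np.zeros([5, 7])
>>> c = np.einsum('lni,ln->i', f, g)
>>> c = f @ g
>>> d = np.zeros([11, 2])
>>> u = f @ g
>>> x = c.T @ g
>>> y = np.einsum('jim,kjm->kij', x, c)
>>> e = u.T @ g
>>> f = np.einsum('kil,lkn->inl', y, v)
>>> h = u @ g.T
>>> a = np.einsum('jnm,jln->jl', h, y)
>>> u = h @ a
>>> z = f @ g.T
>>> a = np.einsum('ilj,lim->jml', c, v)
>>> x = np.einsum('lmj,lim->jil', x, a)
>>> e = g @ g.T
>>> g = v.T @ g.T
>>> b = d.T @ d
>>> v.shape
(7, 5, 2)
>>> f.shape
(7, 2, 7)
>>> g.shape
(2, 5, 5)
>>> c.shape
(5, 7, 7)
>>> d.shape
(11, 2)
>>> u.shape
(5, 7, 7)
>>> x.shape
(7, 2, 7)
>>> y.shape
(5, 7, 7)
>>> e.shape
(5, 5)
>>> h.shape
(5, 7, 5)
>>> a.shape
(7, 2, 7)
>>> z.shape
(7, 2, 5)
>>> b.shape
(2, 2)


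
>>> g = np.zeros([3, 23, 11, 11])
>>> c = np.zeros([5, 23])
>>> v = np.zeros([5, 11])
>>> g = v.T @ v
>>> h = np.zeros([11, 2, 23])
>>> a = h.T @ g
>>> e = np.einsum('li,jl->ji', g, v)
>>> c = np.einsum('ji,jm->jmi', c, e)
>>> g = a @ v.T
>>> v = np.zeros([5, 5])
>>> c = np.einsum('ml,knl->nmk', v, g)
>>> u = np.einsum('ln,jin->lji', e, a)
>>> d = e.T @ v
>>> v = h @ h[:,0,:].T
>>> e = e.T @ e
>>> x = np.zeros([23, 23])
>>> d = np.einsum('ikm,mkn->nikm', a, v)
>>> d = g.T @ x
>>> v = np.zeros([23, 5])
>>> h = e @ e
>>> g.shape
(23, 2, 5)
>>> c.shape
(2, 5, 23)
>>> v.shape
(23, 5)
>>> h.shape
(11, 11)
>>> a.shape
(23, 2, 11)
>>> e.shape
(11, 11)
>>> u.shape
(5, 23, 2)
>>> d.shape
(5, 2, 23)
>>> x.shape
(23, 23)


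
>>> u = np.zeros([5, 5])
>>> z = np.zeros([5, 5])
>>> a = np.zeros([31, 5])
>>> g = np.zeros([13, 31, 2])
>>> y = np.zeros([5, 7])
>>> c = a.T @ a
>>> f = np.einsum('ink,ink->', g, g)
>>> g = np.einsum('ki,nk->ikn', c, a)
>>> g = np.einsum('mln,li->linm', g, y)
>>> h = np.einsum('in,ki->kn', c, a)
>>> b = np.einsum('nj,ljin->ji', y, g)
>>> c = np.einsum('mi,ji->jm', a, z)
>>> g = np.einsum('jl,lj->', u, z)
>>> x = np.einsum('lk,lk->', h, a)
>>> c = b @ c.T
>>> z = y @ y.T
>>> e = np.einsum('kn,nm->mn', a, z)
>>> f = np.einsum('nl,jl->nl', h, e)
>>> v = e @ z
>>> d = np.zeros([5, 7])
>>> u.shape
(5, 5)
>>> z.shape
(5, 5)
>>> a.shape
(31, 5)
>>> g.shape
()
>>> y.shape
(5, 7)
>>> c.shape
(7, 5)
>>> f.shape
(31, 5)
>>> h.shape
(31, 5)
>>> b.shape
(7, 31)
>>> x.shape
()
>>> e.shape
(5, 5)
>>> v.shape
(5, 5)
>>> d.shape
(5, 7)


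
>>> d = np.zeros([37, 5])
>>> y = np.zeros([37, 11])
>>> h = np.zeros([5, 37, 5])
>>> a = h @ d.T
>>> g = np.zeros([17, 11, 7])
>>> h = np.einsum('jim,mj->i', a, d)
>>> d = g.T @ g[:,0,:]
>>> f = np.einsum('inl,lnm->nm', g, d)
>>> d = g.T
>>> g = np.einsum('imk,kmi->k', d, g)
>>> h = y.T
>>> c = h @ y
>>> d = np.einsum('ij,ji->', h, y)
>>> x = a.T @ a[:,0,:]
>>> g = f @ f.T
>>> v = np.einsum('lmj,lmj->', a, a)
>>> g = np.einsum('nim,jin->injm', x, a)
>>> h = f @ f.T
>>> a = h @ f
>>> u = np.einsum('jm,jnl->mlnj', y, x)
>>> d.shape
()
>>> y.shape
(37, 11)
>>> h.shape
(11, 11)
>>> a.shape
(11, 7)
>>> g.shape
(37, 37, 5, 37)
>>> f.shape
(11, 7)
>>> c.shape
(11, 11)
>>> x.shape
(37, 37, 37)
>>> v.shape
()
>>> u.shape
(11, 37, 37, 37)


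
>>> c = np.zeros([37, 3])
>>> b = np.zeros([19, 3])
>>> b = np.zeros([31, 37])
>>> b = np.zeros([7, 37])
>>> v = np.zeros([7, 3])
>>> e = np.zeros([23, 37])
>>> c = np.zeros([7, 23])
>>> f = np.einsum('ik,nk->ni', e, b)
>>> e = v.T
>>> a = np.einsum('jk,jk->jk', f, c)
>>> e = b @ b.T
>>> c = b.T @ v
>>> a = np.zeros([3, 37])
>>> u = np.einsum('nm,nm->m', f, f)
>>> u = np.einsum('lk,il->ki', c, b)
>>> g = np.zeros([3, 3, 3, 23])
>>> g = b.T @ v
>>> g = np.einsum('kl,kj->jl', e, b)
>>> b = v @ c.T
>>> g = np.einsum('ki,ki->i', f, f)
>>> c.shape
(37, 3)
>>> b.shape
(7, 37)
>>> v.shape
(7, 3)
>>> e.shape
(7, 7)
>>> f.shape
(7, 23)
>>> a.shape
(3, 37)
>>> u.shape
(3, 7)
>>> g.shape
(23,)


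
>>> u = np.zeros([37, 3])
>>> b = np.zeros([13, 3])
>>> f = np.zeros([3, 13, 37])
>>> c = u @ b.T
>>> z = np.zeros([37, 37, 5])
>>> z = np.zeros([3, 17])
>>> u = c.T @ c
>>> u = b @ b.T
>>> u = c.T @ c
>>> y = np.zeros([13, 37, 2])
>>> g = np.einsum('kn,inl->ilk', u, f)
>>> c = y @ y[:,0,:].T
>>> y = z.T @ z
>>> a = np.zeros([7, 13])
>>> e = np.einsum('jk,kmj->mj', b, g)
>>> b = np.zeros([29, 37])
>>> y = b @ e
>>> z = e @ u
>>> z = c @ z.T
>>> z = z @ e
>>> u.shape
(13, 13)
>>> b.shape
(29, 37)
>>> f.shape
(3, 13, 37)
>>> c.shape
(13, 37, 13)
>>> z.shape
(13, 37, 13)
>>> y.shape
(29, 13)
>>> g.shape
(3, 37, 13)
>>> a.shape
(7, 13)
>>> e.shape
(37, 13)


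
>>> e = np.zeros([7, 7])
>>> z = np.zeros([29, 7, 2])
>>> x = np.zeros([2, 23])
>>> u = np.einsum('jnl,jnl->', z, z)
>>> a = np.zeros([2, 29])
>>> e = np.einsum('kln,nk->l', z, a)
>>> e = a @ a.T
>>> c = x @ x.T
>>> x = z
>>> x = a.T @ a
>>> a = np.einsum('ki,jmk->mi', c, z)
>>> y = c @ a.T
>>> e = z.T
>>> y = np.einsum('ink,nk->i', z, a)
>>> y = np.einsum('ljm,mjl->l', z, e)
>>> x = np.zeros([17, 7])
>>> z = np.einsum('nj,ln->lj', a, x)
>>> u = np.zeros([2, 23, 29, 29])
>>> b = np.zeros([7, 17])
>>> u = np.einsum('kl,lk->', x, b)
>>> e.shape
(2, 7, 29)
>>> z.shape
(17, 2)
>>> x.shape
(17, 7)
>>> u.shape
()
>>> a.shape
(7, 2)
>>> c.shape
(2, 2)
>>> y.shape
(29,)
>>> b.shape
(7, 17)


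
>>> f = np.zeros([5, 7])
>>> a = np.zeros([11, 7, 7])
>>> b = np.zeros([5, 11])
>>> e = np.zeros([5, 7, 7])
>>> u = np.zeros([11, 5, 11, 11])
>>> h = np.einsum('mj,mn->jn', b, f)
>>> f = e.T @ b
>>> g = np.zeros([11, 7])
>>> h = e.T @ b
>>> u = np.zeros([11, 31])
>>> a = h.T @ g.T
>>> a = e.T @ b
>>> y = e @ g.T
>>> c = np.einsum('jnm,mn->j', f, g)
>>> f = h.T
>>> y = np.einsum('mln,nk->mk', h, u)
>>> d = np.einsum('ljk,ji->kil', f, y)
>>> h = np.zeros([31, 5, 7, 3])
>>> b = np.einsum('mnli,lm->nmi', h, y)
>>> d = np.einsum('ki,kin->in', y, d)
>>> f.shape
(11, 7, 7)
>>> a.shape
(7, 7, 11)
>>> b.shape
(5, 31, 3)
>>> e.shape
(5, 7, 7)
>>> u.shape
(11, 31)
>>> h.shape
(31, 5, 7, 3)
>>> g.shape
(11, 7)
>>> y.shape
(7, 31)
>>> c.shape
(7,)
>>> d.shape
(31, 11)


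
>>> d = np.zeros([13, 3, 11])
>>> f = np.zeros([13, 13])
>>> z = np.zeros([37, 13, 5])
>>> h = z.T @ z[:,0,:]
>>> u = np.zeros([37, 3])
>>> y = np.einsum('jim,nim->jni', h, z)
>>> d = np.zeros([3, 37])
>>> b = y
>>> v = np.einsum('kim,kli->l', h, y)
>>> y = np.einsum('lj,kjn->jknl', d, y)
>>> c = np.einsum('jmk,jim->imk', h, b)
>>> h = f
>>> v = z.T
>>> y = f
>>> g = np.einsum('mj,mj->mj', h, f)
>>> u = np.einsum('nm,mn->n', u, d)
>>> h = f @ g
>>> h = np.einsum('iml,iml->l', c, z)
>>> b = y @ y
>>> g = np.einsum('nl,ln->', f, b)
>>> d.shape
(3, 37)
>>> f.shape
(13, 13)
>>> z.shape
(37, 13, 5)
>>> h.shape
(5,)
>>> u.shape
(37,)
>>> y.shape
(13, 13)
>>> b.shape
(13, 13)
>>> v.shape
(5, 13, 37)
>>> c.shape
(37, 13, 5)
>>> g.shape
()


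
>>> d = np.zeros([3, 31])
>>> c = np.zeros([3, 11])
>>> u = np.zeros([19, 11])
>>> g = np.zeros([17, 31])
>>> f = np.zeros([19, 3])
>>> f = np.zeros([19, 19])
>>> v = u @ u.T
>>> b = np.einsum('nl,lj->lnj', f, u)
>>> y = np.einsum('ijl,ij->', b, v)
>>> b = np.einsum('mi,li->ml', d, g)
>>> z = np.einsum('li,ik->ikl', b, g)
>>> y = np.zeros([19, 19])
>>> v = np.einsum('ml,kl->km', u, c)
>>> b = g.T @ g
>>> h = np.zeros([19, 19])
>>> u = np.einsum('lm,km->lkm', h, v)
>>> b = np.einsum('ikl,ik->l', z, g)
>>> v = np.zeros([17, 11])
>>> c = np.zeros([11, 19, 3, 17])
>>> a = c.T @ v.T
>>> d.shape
(3, 31)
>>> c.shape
(11, 19, 3, 17)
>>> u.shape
(19, 3, 19)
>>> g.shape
(17, 31)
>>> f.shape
(19, 19)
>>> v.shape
(17, 11)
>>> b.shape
(3,)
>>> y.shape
(19, 19)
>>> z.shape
(17, 31, 3)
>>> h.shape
(19, 19)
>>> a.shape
(17, 3, 19, 17)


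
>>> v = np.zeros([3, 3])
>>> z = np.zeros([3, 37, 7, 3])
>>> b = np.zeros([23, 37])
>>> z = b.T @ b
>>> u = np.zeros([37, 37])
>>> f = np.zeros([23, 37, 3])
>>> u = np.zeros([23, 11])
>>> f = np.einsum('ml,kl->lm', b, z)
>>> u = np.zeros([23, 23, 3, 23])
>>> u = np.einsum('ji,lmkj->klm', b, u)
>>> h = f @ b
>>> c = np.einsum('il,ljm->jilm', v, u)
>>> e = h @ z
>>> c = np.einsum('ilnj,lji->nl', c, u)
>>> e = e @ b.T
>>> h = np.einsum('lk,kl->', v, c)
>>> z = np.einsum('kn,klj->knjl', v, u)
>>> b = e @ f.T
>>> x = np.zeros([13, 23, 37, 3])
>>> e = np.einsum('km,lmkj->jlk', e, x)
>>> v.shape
(3, 3)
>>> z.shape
(3, 3, 23, 23)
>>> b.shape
(37, 37)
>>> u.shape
(3, 23, 23)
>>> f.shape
(37, 23)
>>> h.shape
()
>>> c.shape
(3, 3)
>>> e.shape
(3, 13, 37)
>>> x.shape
(13, 23, 37, 3)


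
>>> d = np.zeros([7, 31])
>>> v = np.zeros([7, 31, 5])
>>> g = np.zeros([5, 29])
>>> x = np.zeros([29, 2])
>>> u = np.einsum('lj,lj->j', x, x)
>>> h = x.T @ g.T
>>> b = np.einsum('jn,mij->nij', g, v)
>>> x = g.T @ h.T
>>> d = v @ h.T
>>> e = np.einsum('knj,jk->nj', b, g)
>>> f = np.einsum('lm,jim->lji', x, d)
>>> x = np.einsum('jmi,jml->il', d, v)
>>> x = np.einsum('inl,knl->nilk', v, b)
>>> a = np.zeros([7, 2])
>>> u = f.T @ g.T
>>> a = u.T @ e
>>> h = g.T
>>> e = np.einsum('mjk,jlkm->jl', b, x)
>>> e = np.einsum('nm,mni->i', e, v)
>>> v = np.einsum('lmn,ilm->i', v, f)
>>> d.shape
(7, 31, 2)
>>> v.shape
(29,)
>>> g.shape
(5, 29)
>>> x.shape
(31, 7, 5, 29)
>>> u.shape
(31, 7, 5)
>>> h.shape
(29, 5)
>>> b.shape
(29, 31, 5)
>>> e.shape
(5,)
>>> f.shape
(29, 7, 31)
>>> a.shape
(5, 7, 5)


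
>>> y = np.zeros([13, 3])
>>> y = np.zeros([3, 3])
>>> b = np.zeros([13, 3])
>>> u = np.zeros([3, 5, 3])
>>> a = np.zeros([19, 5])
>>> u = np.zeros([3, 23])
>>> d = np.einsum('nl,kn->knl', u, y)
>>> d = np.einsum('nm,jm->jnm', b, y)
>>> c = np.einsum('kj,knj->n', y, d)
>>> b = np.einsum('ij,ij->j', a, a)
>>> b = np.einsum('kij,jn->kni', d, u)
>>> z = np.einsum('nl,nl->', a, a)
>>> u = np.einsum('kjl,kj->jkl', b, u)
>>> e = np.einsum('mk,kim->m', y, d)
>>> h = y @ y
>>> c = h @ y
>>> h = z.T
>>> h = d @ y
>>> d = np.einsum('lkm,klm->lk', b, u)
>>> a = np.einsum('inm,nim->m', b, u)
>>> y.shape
(3, 3)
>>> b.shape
(3, 23, 13)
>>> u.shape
(23, 3, 13)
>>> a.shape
(13,)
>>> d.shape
(3, 23)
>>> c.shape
(3, 3)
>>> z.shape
()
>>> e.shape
(3,)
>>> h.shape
(3, 13, 3)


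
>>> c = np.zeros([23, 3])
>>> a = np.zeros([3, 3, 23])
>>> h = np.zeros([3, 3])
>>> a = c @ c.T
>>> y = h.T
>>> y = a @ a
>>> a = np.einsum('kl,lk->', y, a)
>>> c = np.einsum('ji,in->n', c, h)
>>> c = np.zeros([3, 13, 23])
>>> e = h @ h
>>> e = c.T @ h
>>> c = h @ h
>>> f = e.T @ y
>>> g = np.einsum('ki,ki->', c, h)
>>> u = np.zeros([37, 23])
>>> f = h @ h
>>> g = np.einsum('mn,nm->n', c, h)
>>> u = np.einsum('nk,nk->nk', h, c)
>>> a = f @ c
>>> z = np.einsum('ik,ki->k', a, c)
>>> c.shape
(3, 3)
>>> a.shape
(3, 3)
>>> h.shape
(3, 3)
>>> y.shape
(23, 23)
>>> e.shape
(23, 13, 3)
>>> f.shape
(3, 3)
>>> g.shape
(3,)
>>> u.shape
(3, 3)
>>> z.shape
(3,)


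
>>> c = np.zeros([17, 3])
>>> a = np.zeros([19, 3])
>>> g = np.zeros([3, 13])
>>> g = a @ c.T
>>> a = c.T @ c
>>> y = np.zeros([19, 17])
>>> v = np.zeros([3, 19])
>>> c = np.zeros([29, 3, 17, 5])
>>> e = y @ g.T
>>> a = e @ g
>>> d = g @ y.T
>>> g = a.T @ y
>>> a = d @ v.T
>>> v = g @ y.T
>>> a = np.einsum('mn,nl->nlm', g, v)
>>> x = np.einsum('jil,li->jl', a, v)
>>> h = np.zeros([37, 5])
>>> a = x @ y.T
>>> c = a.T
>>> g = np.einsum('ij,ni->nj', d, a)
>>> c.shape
(19, 17)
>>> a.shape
(17, 19)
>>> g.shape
(17, 19)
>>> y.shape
(19, 17)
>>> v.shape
(17, 19)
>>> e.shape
(19, 19)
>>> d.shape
(19, 19)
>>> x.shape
(17, 17)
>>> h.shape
(37, 5)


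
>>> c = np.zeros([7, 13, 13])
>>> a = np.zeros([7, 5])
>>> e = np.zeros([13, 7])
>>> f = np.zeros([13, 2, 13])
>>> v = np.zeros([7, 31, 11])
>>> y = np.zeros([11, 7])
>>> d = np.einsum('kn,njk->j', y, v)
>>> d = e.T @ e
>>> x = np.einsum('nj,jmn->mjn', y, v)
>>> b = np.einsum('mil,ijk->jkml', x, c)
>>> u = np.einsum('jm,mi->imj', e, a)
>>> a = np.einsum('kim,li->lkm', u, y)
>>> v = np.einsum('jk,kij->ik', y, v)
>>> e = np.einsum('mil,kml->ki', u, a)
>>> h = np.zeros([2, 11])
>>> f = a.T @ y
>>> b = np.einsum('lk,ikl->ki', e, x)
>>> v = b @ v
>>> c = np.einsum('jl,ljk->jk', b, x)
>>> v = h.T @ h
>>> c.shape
(7, 11)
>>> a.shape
(11, 5, 13)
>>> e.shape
(11, 7)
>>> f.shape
(13, 5, 7)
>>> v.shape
(11, 11)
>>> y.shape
(11, 7)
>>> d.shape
(7, 7)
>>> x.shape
(31, 7, 11)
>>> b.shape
(7, 31)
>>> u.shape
(5, 7, 13)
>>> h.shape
(2, 11)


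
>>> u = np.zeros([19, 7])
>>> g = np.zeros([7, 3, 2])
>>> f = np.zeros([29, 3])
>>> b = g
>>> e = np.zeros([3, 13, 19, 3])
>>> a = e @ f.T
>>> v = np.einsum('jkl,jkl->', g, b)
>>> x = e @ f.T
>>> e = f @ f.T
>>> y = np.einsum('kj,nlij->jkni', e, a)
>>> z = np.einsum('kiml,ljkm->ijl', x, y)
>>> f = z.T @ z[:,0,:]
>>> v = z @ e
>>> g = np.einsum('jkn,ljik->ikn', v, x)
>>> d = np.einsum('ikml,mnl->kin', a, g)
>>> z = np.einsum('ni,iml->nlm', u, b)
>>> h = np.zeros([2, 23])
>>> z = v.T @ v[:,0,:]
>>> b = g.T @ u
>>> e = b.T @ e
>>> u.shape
(19, 7)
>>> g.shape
(19, 29, 29)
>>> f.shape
(29, 29, 29)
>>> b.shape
(29, 29, 7)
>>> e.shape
(7, 29, 29)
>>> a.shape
(3, 13, 19, 29)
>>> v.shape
(13, 29, 29)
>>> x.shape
(3, 13, 19, 29)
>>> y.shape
(29, 29, 3, 19)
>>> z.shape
(29, 29, 29)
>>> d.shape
(13, 3, 29)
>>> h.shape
(2, 23)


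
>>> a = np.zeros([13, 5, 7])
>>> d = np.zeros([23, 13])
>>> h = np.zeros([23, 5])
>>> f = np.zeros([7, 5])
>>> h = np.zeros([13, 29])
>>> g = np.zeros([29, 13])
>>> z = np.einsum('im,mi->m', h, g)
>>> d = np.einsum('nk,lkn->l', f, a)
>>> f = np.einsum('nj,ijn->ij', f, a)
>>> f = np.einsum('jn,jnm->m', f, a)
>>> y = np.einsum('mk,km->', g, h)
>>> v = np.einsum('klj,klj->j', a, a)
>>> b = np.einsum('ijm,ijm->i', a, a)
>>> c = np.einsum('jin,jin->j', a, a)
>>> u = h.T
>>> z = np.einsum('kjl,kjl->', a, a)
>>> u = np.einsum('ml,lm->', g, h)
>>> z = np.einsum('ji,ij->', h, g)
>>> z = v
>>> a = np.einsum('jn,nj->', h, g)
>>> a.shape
()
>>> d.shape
(13,)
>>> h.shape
(13, 29)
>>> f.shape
(7,)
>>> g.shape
(29, 13)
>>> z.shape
(7,)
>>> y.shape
()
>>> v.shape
(7,)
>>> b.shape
(13,)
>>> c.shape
(13,)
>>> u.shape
()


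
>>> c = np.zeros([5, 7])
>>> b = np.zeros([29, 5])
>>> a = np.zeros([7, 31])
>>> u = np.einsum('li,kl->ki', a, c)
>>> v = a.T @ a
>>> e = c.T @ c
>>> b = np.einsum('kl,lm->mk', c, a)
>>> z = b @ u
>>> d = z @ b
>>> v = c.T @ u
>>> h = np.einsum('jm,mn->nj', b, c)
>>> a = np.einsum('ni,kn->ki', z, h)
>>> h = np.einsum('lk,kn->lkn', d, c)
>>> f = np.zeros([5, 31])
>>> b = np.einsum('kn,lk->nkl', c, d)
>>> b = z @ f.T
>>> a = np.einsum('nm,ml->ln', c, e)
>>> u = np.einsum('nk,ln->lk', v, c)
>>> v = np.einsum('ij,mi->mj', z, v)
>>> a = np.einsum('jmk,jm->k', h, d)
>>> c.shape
(5, 7)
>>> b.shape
(31, 5)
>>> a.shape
(7,)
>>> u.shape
(5, 31)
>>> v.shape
(7, 31)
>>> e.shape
(7, 7)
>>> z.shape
(31, 31)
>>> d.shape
(31, 5)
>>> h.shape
(31, 5, 7)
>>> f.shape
(5, 31)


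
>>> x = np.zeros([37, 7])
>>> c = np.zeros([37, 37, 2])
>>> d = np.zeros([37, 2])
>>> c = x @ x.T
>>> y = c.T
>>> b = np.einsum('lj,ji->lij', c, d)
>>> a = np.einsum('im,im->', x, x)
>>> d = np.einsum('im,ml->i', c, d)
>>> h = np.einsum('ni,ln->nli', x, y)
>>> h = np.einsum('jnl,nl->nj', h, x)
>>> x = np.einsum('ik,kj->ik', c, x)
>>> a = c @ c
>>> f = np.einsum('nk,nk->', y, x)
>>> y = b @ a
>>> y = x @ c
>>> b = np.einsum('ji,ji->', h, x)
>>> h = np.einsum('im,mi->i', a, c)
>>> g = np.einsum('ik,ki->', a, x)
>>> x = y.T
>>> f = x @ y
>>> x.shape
(37, 37)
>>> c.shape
(37, 37)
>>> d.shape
(37,)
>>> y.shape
(37, 37)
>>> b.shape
()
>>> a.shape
(37, 37)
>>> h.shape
(37,)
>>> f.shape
(37, 37)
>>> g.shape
()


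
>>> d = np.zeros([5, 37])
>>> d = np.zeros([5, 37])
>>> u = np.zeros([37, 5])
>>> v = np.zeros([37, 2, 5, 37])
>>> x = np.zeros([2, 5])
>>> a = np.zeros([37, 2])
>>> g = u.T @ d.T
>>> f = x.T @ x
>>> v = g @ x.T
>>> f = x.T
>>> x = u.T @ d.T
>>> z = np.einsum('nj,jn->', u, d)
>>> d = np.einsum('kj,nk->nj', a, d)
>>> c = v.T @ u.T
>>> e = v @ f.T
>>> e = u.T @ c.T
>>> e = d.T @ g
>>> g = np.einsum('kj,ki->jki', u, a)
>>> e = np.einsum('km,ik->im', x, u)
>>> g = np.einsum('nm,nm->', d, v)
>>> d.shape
(5, 2)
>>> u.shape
(37, 5)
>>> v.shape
(5, 2)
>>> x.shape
(5, 5)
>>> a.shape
(37, 2)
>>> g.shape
()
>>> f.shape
(5, 2)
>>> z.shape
()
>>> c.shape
(2, 37)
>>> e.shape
(37, 5)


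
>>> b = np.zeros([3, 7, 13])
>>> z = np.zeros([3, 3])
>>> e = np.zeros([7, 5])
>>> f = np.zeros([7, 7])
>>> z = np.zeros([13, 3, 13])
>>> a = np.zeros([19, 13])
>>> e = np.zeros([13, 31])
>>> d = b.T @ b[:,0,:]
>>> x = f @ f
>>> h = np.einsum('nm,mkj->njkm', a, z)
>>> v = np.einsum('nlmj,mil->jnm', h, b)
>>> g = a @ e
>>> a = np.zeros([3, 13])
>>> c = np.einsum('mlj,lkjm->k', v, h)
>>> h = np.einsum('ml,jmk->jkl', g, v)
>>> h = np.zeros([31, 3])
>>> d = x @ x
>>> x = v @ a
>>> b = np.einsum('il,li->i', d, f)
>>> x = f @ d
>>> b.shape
(7,)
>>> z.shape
(13, 3, 13)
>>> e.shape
(13, 31)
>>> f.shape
(7, 7)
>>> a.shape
(3, 13)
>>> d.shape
(7, 7)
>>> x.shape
(7, 7)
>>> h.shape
(31, 3)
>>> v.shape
(13, 19, 3)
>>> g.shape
(19, 31)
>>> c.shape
(13,)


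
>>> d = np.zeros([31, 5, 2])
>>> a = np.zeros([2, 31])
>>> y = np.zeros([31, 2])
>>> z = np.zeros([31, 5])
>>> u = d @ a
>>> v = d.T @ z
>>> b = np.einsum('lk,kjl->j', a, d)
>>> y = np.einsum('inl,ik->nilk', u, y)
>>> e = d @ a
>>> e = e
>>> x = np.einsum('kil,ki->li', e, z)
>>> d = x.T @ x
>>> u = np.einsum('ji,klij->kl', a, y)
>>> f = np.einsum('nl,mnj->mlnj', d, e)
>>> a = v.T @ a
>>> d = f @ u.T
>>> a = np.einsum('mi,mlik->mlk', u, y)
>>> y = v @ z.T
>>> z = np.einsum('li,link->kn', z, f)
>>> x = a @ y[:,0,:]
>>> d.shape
(31, 5, 5, 5)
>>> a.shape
(5, 31, 2)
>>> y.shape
(2, 5, 31)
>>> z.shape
(31, 5)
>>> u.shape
(5, 31)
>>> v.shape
(2, 5, 5)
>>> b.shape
(5,)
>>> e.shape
(31, 5, 31)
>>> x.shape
(5, 31, 31)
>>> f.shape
(31, 5, 5, 31)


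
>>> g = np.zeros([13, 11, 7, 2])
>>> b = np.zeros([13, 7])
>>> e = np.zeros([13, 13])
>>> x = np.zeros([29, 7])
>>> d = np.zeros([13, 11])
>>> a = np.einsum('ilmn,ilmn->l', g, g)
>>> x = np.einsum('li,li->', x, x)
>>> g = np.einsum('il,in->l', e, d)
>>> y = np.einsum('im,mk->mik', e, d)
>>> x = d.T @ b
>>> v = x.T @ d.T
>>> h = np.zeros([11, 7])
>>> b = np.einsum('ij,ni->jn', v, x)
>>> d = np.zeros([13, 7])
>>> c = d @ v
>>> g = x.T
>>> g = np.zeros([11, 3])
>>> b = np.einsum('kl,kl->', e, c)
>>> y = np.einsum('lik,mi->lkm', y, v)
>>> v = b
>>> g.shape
(11, 3)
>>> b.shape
()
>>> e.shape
(13, 13)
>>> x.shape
(11, 7)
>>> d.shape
(13, 7)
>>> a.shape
(11,)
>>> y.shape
(13, 11, 7)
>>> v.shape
()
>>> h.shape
(11, 7)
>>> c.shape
(13, 13)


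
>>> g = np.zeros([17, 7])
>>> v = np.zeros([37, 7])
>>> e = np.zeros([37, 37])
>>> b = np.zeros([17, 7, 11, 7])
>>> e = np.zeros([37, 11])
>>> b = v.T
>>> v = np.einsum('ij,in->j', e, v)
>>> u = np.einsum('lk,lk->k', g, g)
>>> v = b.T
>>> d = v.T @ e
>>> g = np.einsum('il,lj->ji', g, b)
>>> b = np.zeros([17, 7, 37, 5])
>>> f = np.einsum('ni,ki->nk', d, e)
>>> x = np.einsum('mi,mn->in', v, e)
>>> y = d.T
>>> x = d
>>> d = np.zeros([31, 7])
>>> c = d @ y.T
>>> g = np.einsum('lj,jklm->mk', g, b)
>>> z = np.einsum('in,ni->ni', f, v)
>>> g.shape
(5, 7)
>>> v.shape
(37, 7)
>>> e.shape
(37, 11)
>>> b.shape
(17, 7, 37, 5)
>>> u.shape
(7,)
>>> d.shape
(31, 7)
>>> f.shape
(7, 37)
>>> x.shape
(7, 11)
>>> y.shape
(11, 7)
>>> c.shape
(31, 11)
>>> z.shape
(37, 7)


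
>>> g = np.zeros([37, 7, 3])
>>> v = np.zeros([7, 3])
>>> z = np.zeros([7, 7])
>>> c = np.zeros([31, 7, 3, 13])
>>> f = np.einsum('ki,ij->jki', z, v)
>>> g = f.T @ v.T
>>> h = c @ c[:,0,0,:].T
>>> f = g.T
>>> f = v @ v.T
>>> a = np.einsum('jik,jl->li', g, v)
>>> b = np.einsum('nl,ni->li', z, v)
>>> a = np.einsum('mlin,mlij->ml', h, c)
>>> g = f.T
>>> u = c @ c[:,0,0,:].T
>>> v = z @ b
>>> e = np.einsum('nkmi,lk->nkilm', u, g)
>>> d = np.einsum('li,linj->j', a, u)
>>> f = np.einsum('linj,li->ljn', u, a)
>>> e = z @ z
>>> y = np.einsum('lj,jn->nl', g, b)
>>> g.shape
(7, 7)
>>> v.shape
(7, 3)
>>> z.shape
(7, 7)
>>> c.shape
(31, 7, 3, 13)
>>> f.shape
(31, 31, 3)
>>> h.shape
(31, 7, 3, 31)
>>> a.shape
(31, 7)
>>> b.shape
(7, 3)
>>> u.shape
(31, 7, 3, 31)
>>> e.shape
(7, 7)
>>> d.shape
(31,)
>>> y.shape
(3, 7)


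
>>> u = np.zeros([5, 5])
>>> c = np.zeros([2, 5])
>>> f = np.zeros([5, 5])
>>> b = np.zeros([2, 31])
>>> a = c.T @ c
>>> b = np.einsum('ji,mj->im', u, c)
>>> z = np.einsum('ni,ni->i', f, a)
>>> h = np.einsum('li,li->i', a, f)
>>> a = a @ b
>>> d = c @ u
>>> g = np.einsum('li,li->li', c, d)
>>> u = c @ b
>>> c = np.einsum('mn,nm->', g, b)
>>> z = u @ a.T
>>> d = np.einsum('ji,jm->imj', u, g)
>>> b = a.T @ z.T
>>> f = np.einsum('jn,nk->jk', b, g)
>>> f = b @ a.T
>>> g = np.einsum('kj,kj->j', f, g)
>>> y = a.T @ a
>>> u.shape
(2, 2)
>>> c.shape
()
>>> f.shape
(2, 5)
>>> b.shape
(2, 2)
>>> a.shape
(5, 2)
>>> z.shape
(2, 5)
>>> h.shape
(5,)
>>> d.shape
(2, 5, 2)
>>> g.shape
(5,)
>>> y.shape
(2, 2)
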